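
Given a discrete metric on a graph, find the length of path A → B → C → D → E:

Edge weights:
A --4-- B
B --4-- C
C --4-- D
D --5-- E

Arc length = 4 + 4 + 4 + 5 = 17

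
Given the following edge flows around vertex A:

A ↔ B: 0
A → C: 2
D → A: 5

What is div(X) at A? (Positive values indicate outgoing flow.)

Divergence = sum of outgoing flows = 0 + 2 + (-5) = -3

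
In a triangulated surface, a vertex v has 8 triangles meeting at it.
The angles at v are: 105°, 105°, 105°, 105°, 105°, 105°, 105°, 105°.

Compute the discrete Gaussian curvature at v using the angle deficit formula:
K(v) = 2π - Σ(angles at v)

Sum of angles = 840°. K = 360° - 840° = -480°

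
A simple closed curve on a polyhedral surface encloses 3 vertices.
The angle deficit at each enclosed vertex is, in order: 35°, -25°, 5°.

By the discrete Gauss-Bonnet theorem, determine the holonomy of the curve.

Holonomy = total enclosed curvature = 35° + (-25°) + 5° = 15°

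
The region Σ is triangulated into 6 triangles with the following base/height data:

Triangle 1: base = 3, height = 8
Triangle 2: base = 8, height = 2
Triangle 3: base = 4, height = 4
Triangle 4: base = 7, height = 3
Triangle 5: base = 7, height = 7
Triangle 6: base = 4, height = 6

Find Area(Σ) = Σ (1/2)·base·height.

(1/2)×3×8 + (1/2)×8×2 + (1/2)×4×4 + (1/2)×7×3 + (1/2)×7×7 + (1/2)×4×6 = 75.0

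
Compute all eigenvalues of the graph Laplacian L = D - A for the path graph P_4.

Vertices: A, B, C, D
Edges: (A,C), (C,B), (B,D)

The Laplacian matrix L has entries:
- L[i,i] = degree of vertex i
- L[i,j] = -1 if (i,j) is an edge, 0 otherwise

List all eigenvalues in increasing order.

The path graph P_n has Laplacian eigenvalues λ_k = 2 − 2cos(kπ/n), k = 0, 1, …, n−1. Here n = 4:
k=0: 2 − 2cos(0) = 0.0; k=1: 2 − 2cos(π/4) = 0.5858; k=2: 2 − 2cos(π/2) = 2.0; k=3: 2 − 2cos(3π/4) = 3.4142.
Laplacian eigenvalues (increasing order): [0.0, 0.5858, 2.0, 3.4142]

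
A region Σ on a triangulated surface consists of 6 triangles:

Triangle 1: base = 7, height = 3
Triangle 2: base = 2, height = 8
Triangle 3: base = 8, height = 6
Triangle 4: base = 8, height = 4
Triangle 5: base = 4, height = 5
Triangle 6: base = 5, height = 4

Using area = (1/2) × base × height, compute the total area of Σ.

(1/2)×7×3 + (1/2)×2×8 + (1/2)×8×6 + (1/2)×8×4 + (1/2)×4×5 + (1/2)×5×4 = 78.5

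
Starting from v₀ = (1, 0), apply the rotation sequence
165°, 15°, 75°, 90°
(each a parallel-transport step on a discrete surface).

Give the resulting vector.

Total rotation: 165° + 15° + 75° + 90° = 345° ≡ -15° (mod 360°). Final vector: (0.9659, -0.2588)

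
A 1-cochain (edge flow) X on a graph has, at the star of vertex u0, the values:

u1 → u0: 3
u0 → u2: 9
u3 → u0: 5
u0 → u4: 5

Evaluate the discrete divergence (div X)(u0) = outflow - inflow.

Divergence = sum of outgoing flows = (-3) + 9 + (-5) + 5 = 6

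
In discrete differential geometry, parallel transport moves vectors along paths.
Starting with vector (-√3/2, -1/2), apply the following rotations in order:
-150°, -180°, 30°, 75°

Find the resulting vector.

Total rotation: (-150°) + (-180°) + 30° + 75° = -225° ≡ 135° (mod 360°). Final vector: (0.9659, -0.2588)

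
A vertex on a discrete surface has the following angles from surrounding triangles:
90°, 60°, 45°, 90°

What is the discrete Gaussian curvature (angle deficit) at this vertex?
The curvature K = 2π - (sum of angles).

Sum of angles = 285°. K = 360° - 285° = 75°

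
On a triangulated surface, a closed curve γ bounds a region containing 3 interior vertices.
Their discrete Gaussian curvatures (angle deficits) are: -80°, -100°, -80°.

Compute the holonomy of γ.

Holonomy = total enclosed curvature = (-80°) + (-100°) + (-80°) = -260°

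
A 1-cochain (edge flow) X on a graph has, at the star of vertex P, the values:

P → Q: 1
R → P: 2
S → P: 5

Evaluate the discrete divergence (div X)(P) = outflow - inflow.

Divergence = sum of outgoing flows = 1 + (-2) + (-5) = -6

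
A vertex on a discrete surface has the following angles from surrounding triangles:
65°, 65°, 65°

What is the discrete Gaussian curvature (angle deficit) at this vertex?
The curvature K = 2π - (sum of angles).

Sum of angles = 195°. K = 360° - 195° = 165°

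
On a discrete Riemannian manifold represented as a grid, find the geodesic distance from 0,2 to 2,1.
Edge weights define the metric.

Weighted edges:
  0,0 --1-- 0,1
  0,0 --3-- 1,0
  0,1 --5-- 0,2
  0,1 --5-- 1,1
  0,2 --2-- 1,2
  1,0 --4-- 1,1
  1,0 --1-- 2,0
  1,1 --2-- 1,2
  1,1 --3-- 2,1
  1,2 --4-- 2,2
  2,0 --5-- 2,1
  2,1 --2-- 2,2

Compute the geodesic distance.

Shortest path: 0,2 → 1,2 → 1,1 → 2,1, total weight = 7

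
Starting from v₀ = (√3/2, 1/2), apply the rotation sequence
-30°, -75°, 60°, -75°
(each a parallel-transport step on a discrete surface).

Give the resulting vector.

Total rotation: (-30°) + (-75°) + 60° + (-75°) = -120°. Final vector: (0, -1)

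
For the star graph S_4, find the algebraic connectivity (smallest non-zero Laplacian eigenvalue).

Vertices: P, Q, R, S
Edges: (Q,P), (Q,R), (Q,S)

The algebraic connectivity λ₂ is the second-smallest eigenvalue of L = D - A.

The star S_4 is the complete bipartite graph K_{1,3} (one hub of degree 3, 3 leaves of degree 1). The Laplacian spectrum of K_{p,q} is 0, p (multiplicity q−1), q (multiplicity p−1), p+q. With p = 1, q = 3: 0 once, 1 with multiplicity 2, and 4 once. (Check: trace L = sum of degrees = 6 = 2·1 + 4.)
Laplacian eigenvalues: [0.0, 1.0, 1.0, 4.0]. Algebraic connectivity (smallest non-zero eigenvalue) = 1.0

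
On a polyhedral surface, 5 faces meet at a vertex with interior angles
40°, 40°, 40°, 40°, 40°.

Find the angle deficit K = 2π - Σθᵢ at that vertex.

Sum of angles = 200°. K = 360° - 200° = 160° = 8π/9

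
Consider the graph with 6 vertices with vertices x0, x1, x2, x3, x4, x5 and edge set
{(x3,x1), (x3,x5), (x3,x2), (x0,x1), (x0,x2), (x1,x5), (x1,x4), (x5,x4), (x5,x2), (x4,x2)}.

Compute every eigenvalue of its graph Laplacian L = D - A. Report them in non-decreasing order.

Degrees: deg(x0) = 2, deg(x1) = 4, deg(x2) = 4, deg(x3) = 3, deg(x4) = 3, deg(x5) = 4.
L = D − A with rows/columns ordered (x0, x1, x2, x3, x4, x5):
  [ 2, -1, -1,  0,  0,  0]
  [-1,  4,  0, -1, -1, -1]
  [-1,  0,  4, -1, -1, -1]
  [ 0, -1, -1,  3,  0, -1]
  [ 0, -1, -1,  0,  3, -1]
  [ 0, -1, -1, -1, -1,  4]
Characteristic polynomial: det(λI − L) = λ(λ − 2)(λ − 3)(λ − 4)(λ − 5)(λ − 6).
Roots: λ = 0; (λ − 2) = 0 ⇒ λ = 2; (λ − 3) = 0 ⇒ λ = 3; (λ − 4) = 0 ⇒ λ = 4; (λ − 5) = 0 ⇒ λ = 5; (λ − 6) = 0 ⇒ λ = 6.
(Check: the roots sum (with multiplicity) to 20, matching trace L = Σdeg = 2·10 = 20.)
Laplacian eigenvalues (increasing order): [0.0, 2.0, 3.0, 4.0, 5.0, 6.0]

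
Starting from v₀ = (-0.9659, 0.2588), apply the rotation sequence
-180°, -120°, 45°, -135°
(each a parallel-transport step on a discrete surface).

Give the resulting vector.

Total rotation: (-180°) + (-120°) + 45° + (-135°) = -390° ≡ -30° (mod 360°). Final vector: (-0.7071, 0.7071)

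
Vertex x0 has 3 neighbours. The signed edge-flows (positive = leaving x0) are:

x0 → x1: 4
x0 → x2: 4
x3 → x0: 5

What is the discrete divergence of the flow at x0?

Divergence = sum of outgoing flows = 4 + 4 + (-5) = 3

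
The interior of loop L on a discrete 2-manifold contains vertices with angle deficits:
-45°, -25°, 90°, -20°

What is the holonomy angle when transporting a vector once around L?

Holonomy = total enclosed curvature = (-45°) + (-25°) + 90° + (-20°) = 0°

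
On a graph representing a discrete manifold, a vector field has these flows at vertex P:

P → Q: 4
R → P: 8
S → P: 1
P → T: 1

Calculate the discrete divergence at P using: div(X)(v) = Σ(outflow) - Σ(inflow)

Divergence = sum of outgoing flows = 4 + (-8) + (-1) + 1 = -4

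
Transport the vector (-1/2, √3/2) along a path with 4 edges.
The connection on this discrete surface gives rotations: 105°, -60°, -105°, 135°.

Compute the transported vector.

Total rotation: 105° + (-60°) + (-105°) + 135° = 75°. Final vector: (-0.9659, -0.2588)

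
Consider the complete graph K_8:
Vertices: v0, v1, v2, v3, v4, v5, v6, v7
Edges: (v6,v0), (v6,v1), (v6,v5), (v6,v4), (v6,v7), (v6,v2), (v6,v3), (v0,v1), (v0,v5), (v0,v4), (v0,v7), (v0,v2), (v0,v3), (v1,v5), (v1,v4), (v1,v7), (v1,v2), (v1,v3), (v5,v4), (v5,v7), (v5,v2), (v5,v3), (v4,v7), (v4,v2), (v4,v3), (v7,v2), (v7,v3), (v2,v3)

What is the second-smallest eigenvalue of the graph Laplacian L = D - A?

For the complete graph K_n, L = nI − J (J = all-ones matrix). J has eigenvalues n (once, eigenvector 𝟙) and 0 (multiplicity n−1), so L has eigenvalues 0 (once) and n (multiplicity n−1). Here n = 8: eigenvalue 0 once and 8 with multiplicity 7.
Laplacian eigenvalues: [0.0, 8.0, 8.0, 8.0, 8.0, 8.0, 8.0, 8.0]. Algebraic connectivity (smallest non-zero eigenvalue) = 8.0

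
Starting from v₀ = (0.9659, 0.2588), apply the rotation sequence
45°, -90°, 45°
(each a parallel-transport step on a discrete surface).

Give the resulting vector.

Total rotation: 45° + (-90°) + 45° = 0°. Final vector: (0.9659, 0.2588)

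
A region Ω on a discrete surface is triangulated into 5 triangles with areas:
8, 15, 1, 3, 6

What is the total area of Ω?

8 + 15 + 1 + 3 + 6 = 33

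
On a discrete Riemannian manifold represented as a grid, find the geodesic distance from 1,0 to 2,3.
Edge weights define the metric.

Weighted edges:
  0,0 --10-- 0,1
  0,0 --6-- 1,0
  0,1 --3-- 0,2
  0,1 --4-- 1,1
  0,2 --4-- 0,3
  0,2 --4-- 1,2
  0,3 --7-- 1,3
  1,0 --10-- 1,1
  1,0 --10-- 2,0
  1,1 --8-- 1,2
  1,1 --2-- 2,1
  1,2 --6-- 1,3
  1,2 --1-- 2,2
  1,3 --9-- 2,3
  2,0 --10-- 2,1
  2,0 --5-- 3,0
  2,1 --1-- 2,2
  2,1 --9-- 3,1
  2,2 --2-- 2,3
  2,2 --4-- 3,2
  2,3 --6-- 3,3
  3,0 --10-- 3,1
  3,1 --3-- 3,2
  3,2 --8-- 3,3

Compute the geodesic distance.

Shortest path: 1,0 → 1,1 → 2,1 → 2,2 → 2,3, total weight = 15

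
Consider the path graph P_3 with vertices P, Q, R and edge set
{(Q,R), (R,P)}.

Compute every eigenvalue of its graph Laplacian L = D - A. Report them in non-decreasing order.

The path graph P_n has Laplacian eigenvalues λ_k = 2 − 2cos(kπ/n), k = 0, 1, …, n−1. Here n = 3:
k=0: 2 − 2cos(0) = 0.0; k=1: 2 − 2cos(π/3) = 1.0; k=2: 2 − 2cos(2π/3) = 3.0.
Laplacian eigenvalues (increasing order): [0.0, 1.0, 3.0]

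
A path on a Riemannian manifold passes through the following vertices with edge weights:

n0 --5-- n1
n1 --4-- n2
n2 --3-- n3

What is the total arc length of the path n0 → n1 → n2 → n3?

Arc length = 5 + 4 + 3 = 12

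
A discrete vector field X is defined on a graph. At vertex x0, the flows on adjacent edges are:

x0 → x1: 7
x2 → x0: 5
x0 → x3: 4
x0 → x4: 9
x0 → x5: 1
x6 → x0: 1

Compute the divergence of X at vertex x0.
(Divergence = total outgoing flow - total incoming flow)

Divergence = sum of outgoing flows = 7 + (-5) + 4 + 9 + 1 + (-1) = 15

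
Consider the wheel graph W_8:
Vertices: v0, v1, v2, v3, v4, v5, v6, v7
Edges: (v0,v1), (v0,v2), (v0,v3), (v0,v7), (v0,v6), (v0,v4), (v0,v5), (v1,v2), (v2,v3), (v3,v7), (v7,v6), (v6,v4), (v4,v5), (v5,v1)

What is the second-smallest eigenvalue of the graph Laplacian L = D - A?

The wheel W_8 is the join K_1 ∨ C_7 (a hub joined to every vertex of a cycle of length 7). For a join G ∨ H (G on p vertices, H on q vertices) the Laplacian spectrum is 0, p+q, the eigenvalues of L(G) other than one 0 each shifted by +q, and the eigenvalues of L(H) other than one 0 each shifted by +p. With G = K_1 (p = 1, nothing left after dropping its 0) and H = C_7 (q = 7, eigenvalues 2 − 2cos(2πk/7), k = 0, …, 6; drop k = 0), the spectrum of W_8 is 0, 8, and 1 + (2 − 2cos(2πk/7)) = 3 − 2cos(2πk/7) for k = 1, …, 6:
k=1: 3 − 2cos(2π/7) = 1.753; k=2: 3 − 2cos(4π/7) = 3.445; k=3: 3 − 2cos(6π/7) = 4.8019; k=4: 3 − 2cos(8π/7) = 4.8019; k=5: 3 − 2cos(10π/7) = 3.445; k=6: 3 − 2cos(12π/7) = 1.753.
Laplacian eigenvalues: [0.0, 1.753, 1.753, 3.445, 3.445, 4.8019, 4.8019, 8.0]. Algebraic connectivity (smallest non-zero eigenvalue) = 1.753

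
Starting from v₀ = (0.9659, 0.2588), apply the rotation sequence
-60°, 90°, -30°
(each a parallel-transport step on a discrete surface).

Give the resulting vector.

Total rotation: (-60°) + 90° + (-30°) = 0°. Final vector: (0.9659, 0.2588)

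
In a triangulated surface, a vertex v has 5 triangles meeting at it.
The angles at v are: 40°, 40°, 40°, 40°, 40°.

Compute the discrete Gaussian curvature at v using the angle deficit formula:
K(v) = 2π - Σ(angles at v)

Sum of angles = 200°. K = 360° - 200° = 160° = 8π/9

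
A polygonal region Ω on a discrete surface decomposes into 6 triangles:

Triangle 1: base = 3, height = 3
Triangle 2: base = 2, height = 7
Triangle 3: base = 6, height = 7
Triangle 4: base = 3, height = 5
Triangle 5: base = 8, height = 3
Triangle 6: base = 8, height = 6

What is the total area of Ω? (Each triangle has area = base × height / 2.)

(1/2)×3×3 + (1/2)×2×7 + (1/2)×6×7 + (1/2)×3×5 + (1/2)×8×3 + (1/2)×8×6 = 76.0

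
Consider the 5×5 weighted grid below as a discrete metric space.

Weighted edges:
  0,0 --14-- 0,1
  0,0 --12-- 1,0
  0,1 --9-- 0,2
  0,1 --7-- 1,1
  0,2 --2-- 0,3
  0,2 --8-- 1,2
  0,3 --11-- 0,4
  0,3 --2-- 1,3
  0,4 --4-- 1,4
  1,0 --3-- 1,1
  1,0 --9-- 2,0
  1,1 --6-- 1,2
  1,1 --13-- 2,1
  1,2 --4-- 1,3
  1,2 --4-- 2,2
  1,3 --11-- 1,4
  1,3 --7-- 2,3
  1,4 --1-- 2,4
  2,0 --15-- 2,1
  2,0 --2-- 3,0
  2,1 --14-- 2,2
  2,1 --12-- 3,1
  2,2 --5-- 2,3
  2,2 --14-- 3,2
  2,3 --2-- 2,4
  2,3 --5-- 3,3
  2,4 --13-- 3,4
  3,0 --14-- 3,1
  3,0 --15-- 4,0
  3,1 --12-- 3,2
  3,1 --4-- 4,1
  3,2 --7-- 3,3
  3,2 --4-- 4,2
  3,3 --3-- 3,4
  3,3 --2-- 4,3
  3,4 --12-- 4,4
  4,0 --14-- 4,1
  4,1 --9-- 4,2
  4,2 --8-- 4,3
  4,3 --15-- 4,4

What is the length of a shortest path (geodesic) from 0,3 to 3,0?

Shortest path: 0,3 → 1,3 → 1,2 → 1,1 → 1,0 → 2,0 → 3,0, total weight = 26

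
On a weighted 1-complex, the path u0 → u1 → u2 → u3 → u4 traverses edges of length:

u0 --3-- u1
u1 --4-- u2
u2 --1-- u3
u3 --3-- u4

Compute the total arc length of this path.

Arc length = 3 + 4 + 1 + 3 = 11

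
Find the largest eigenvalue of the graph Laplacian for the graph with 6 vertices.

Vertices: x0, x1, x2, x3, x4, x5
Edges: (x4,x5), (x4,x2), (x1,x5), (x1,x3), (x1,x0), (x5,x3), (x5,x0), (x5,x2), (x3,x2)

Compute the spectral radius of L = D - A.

Degrees: deg(x0) = 2, deg(x1) = 3, deg(x2) = 3, deg(x3) = 3, deg(x4) = 2, deg(x5) = 5.
L = D − A with rows/columns ordered (x0, x1, x2, x3, x4, x5):
  [ 2, -1,  0,  0,  0, -1]
  [-1,  3,  0, -1,  0, -1]
  [ 0,  0,  3, -1, -1, -1]
  [ 0, -1, -1,  3,  0, -1]
  [ 0,  0, -1,  0,  2, -1]
  [-1, -1, -1, -1, -1,  5]
Characteristic polynomial: det(λI − L) = λ(λ² − 5λ + 5)(λ² − 7λ + 11)(λ − 6).
Roots: λ = 0; (λ² − 5λ + 5) = 0 ⇒ λ = (5 ± √5)/2 ≈ 1.382, 3.618; (λ² − 7λ + 11) = 0 ⇒ λ = (7 ± √5)/2 ≈ 2.382, 4.618; (λ − 6) = 0 ⇒ λ = 6.
(Check: the roots sum (with multiplicity) to 18, matching trace L = Σdeg = 2·9 = 18.)
Laplacian eigenvalues: [0.0, 1.382, 2.382, 3.618, 4.618, 6.0]. Largest eigenvalue (spectral radius) = 6.0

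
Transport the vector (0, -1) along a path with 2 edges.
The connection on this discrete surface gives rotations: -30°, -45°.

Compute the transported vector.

Total rotation: (-30°) + (-45°) = -75°. Final vector: (-0.9659, -0.2588)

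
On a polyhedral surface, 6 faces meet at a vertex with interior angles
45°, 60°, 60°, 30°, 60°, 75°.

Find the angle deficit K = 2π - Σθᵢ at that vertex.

Sum of angles = 330°. K = 360° - 330° = 30° = π/6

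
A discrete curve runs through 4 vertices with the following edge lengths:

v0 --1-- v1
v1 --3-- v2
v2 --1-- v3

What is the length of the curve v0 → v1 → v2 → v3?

Arc length = 1 + 3 + 1 = 5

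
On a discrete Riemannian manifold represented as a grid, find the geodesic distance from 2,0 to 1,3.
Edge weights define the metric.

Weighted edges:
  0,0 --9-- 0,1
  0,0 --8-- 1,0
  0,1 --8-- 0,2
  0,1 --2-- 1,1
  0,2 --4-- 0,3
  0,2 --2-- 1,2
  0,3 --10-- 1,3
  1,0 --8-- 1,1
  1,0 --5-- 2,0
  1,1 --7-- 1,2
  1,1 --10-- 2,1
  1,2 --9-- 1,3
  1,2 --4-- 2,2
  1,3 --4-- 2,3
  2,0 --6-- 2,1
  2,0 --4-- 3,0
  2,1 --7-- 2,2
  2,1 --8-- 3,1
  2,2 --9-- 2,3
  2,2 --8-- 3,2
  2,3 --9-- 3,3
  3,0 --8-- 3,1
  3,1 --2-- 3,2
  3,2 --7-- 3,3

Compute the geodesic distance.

Shortest path: 2,0 → 2,1 → 2,2 → 1,2 → 1,3, total weight = 26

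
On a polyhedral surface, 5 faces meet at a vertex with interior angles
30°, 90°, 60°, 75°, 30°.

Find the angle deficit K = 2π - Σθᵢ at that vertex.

Sum of angles = 285°. K = 360° - 285° = 75° = 5π/12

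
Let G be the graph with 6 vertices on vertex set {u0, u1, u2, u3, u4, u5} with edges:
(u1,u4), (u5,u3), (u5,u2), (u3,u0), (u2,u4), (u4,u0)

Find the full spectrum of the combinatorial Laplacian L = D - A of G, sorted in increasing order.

Degrees: deg(u0) = 2, deg(u1) = 1, deg(u2) = 2, deg(u3) = 2, deg(u4) = 3, deg(u5) = 2.
L = D − A with rows/columns ordered (u0, u1, u2, u3, u4, u5):
  [ 2,  0,  0, -1, -1,  0]
  [ 0,  1,  0,  0, -1,  0]
  [ 0,  0,  2,  0, -1, -1]
  [-1,  0,  0,  2,  0, -1]
  [-1, -1, -1,  0,  3,  0]
  [ 0,  0, -1, -1,  0,  2]
Characteristic polynomial: det(λI − L) = λ(λ² − 5λ + 3)(λ² − 5λ + 5)(λ − 2).
Roots: λ = 0; (λ² − 5λ + 3) = 0 ⇒ λ = (5 ± √13)/2 ≈ 0.6972, 4.3028; (λ² − 5λ + 5) = 0 ⇒ λ = (5 ± √5)/2 ≈ 1.382, 3.618; (λ − 2) = 0 ⇒ λ = 2.
(Check: the roots sum (with multiplicity) to 12, matching trace L = Σdeg = 2·6 = 12.)
Laplacian eigenvalues (increasing order): [0.0, 0.6972, 1.382, 2.0, 3.618, 4.3028]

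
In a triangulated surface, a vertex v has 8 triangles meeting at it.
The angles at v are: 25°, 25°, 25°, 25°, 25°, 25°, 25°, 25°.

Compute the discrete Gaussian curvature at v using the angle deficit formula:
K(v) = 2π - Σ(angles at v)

Sum of angles = 200°. K = 360° - 200° = 160° = 8π/9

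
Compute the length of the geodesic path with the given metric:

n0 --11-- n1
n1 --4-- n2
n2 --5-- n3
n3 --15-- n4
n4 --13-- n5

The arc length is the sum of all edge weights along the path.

Arc length = 11 + 4 + 5 + 15 + 13 = 48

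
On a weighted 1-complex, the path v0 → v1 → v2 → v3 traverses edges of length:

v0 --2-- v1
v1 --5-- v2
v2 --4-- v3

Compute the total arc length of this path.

Arc length = 2 + 5 + 4 = 11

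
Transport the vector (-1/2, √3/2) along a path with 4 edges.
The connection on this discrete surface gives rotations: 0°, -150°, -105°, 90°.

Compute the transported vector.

Total rotation: 0° + (-150°) + (-105°) + 90° = -165°. Final vector: (0.7071, -0.7071)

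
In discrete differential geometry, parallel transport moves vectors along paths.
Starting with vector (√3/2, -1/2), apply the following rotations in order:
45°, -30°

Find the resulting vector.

Total rotation: 45° + (-30°) = 15°. Final vector: (0.9659, -0.2588)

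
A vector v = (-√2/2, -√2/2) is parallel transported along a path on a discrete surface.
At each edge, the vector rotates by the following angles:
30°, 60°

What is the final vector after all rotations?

Total rotation: 30° + 60° = 90°. Final vector: (0.7071, -0.7071)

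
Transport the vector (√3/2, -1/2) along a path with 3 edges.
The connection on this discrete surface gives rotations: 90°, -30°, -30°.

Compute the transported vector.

Total rotation: 90° + (-30°) + (-30°) = 30°. Final vector: (1, 0)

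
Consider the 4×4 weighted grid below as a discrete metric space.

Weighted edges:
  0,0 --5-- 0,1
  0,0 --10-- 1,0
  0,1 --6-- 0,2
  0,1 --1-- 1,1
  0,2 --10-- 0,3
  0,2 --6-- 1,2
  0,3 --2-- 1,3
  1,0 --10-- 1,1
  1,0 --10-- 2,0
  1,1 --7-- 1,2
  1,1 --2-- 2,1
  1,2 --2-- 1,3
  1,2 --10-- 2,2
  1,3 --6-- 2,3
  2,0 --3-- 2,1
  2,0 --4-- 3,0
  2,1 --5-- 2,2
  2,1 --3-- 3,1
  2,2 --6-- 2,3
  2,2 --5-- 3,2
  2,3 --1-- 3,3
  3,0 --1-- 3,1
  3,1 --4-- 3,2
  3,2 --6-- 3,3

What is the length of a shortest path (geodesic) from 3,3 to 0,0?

Shortest path: 3,3 → 2,3 → 2,2 → 2,1 → 1,1 → 0,1 → 0,0, total weight = 20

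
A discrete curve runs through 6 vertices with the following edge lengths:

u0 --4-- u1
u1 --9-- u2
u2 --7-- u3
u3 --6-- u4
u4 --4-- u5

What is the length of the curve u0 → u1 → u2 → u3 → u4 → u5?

Arc length = 4 + 9 + 7 + 6 + 4 = 30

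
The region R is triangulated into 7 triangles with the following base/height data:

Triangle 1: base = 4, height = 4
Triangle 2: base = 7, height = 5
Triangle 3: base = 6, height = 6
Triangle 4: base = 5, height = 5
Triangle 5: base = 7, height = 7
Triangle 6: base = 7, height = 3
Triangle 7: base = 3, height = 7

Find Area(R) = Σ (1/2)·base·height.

(1/2)×4×4 + (1/2)×7×5 + (1/2)×6×6 + (1/2)×5×5 + (1/2)×7×7 + (1/2)×7×3 + (1/2)×3×7 = 101.5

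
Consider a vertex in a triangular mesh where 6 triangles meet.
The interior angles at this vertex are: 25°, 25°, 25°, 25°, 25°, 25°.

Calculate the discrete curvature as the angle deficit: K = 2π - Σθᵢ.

Sum of angles = 150°. K = 360° - 150° = 210°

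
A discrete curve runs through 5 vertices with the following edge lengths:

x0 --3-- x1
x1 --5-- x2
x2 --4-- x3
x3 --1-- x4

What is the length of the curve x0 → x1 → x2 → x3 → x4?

Arc length = 3 + 5 + 4 + 1 = 13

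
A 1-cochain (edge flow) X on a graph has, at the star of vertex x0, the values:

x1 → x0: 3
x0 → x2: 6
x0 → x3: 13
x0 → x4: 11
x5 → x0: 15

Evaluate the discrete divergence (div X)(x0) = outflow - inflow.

Divergence = sum of outgoing flows = (-3) + 6 + 13 + 11 + (-15) = 12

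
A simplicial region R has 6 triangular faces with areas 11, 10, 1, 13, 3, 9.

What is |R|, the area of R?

11 + 10 + 1 + 13 + 3 + 9 = 47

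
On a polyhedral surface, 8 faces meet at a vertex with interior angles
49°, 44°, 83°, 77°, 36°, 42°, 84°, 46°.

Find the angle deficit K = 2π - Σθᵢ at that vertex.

Sum of angles = 461°. K = 360° - 461° = -101° = -101π/180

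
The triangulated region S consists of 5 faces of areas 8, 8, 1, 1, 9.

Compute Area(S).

8 + 8 + 1 + 1 + 9 = 27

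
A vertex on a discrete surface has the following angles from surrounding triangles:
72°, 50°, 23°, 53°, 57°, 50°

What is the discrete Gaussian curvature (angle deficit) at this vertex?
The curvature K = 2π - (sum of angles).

Sum of angles = 305°. K = 360° - 305° = 55° = 11π/36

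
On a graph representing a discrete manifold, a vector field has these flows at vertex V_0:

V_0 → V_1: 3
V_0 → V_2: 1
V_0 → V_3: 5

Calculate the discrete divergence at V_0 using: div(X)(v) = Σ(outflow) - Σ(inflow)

Divergence = sum of outgoing flows = 3 + 1 + 5 = 9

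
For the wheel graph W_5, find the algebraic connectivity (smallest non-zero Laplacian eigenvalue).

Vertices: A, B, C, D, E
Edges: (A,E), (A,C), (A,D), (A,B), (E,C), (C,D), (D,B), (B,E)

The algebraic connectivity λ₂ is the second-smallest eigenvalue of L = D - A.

The wheel W_5 is the join K_1 ∨ C_4 (a hub joined to every vertex of a cycle of length 4). For a join G ∨ H (G on p vertices, H on q vertices) the Laplacian spectrum is 0, p+q, the eigenvalues of L(G) other than one 0 each shifted by +q, and the eigenvalues of L(H) other than one 0 each shifted by +p. With G = K_1 (p = 1, nothing left after dropping its 0) and H = C_4 (q = 4, eigenvalues 2 − 2cos(2πk/4), k = 0, …, 3; drop k = 0), the spectrum of W_5 is 0, 5, and 1 + (2 − 2cos(2πk/4)) = 3 − 2cos(2πk/4) for k = 1, …, 3:
k=1: 3 − 2cos(π/2) = 3.0; k=2: 3 − 2cos(π) = 5.0; k=3: 3 − 2cos(3π/2) = 3.0.
Laplacian eigenvalues: [0.0, 3.0, 3.0, 5.0, 5.0]. Algebraic connectivity (smallest non-zero eigenvalue) = 3.0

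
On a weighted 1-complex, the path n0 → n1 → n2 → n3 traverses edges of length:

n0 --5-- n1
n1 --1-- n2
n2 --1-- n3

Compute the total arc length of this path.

Arc length = 5 + 1 + 1 = 7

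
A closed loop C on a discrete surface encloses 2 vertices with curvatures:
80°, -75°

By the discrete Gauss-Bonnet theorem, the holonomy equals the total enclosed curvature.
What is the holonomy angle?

Holonomy = total enclosed curvature = 80° + (-75°) = 5°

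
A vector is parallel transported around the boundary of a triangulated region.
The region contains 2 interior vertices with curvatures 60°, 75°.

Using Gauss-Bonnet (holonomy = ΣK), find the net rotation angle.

Holonomy = total enclosed curvature = 60° + 75° = 135°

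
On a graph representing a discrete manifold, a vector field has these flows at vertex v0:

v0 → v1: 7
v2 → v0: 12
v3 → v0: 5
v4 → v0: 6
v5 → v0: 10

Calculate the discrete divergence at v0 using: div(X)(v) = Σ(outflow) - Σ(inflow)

Divergence = sum of outgoing flows = 7 + (-12) + (-5) + (-6) + (-10) = -26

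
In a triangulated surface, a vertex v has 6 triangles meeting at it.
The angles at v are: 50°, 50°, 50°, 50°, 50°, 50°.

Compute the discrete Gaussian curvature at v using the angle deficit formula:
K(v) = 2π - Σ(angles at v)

Sum of angles = 300°. K = 360° - 300° = 60°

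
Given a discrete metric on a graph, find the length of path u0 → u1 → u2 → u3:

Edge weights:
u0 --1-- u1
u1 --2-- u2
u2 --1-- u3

Arc length = 1 + 2 + 1 = 4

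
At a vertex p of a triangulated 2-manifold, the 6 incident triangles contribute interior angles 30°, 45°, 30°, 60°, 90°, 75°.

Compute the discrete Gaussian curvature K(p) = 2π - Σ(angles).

Sum of angles = 330°. K = 360° - 330° = 30°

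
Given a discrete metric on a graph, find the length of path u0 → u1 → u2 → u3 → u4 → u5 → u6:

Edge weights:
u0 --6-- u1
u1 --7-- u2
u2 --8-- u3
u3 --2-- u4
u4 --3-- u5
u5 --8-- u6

Arc length = 6 + 7 + 8 + 2 + 3 + 8 = 34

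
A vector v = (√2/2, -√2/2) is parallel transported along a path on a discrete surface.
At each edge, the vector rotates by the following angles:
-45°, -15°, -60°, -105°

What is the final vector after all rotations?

Total rotation: (-45°) + (-15°) + (-60°) + (-105°) = -225° ≡ 135° (mod 360°). Final vector: (0, 1)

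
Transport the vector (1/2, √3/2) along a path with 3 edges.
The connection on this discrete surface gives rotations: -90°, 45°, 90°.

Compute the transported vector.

Total rotation: (-90°) + 45° + 90° = 45°. Final vector: (-0.2588, 0.9659)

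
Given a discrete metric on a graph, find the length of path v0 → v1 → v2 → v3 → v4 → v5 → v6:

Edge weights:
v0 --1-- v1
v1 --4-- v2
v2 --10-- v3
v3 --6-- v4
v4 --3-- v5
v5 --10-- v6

Arc length = 1 + 4 + 10 + 6 + 3 + 10 = 34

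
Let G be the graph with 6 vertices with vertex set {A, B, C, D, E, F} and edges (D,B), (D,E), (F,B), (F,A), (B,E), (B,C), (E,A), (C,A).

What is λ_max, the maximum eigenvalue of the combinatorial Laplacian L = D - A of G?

Degrees: deg(A) = 3, deg(B) = 4, deg(C) = 2, deg(D) = 2, deg(E) = 3, deg(F) = 2.
L = D − A with rows/columns ordered (A, B, C, D, E, F):
  [ 3,  0, -1,  0, -1, -1]
  [ 0,  4, -1, -1, -1, -1]
  [-1, -1,  2,  0,  0,  0]
  [ 0, -1,  0,  2, -1,  0]
  [-1, -1,  0, -1,  3,  0]
  [-1, -1,  0,  0,  0,  2]
Characteristic polynomial: det(λI − L) = λ(λ² − 7λ + 8)(λ − 2)(λ − 3)(λ − 4).
Roots: λ = 0; (λ² − 7λ + 8) = 0 ⇒ λ = (7 ± √17)/2 ≈ 1.4384, 5.5616; (λ − 2) = 0 ⇒ λ = 2; (λ − 3) = 0 ⇒ λ = 3; (λ − 4) = 0 ⇒ λ = 4.
(Check: the roots sum (with multiplicity) to 16, matching trace L = Σdeg = 2·8 = 16.)
Laplacian eigenvalues: [0.0, 1.4384, 2.0, 3.0, 4.0, 5.5616]. Largest eigenvalue (spectral radius) = 5.5616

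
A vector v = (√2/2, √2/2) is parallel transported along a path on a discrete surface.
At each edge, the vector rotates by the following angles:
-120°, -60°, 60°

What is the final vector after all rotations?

Total rotation: (-120°) + (-60°) + 60° = -120°. Final vector: (0.2588, -0.9659)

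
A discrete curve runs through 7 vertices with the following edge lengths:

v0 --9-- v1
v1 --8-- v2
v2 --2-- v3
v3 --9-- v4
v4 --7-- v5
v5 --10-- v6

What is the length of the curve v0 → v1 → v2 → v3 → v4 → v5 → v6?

Arc length = 9 + 8 + 2 + 9 + 7 + 10 = 45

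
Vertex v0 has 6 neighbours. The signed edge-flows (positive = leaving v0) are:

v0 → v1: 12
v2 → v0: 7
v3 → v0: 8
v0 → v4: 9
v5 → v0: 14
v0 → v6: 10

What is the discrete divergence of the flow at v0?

Divergence = sum of outgoing flows = 12 + (-7) + (-8) + 9 + (-14) + 10 = 2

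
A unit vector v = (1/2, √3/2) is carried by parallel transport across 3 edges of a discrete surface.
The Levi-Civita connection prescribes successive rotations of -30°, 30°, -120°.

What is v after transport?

Total rotation: (-30°) + 30° + (-120°) = -120°. Final vector: (0.5000, -0.8660)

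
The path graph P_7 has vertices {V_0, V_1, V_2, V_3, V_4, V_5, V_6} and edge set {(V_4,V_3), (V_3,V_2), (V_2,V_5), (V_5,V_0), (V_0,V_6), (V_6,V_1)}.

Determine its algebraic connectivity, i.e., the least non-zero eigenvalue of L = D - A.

The path graph P_n has Laplacian eigenvalues λ_k = 2 − 2cos(kπ/n), k = 0, 1, …, n−1. Here n = 7:
k=0: 2 − 2cos(0) = 0.0; k=1: 2 − 2cos(π/7) = 0.1981; k=2: 2 − 2cos(2π/7) = 0.753; k=3: 2 − 2cos(3π/7) = 1.555; k=4: 2 − 2cos(4π/7) = 2.445; k=5: 2 − 2cos(5π/7) = 3.247; k=6: 2 − 2cos(6π/7) = 3.8019.
Laplacian eigenvalues: [0.0, 0.1981, 0.753, 1.555, 2.445, 3.247, 3.8019]. Algebraic connectivity (smallest non-zero eigenvalue) = 0.1981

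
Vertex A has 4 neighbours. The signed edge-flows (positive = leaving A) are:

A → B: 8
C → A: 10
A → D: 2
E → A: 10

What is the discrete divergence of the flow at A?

Divergence = sum of outgoing flows = 8 + (-10) + 2 + (-10) = -10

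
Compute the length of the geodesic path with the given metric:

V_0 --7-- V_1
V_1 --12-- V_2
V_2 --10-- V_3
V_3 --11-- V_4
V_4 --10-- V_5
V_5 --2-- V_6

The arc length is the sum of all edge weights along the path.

Arc length = 7 + 12 + 10 + 11 + 10 + 2 = 52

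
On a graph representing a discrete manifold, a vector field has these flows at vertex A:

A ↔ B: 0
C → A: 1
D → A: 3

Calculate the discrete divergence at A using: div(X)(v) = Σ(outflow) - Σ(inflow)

Divergence = sum of outgoing flows = 0 + (-1) + (-3) = -4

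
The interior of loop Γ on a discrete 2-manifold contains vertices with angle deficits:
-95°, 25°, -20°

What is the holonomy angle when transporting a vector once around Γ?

Holonomy = total enclosed curvature = (-95°) + 25° + (-20°) = -90°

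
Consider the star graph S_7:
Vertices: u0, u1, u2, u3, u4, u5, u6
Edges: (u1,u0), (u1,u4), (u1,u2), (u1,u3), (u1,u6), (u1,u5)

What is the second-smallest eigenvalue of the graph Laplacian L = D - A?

The star S_7 is the complete bipartite graph K_{1,6} (one hub of degree 6, 6 leaves of degree 1). The Laplacian spectrum of K_{p,q} is 0, p (multiplicity q−1), q (multiplicity p−1), p+q. With p = 1, q = 6: 0 once, 1 with multiplicity 5, and 7 once. (Check: trace L = sum of degrees = 12 = 5·1 + 7.)
Laplacian eigenvalues: [0.0, 1.0, 1.0, 1.0, 1.0, 1.0, 7.0]. Algebraic connectivity (smallest non-zero eigenvalue) = 1.0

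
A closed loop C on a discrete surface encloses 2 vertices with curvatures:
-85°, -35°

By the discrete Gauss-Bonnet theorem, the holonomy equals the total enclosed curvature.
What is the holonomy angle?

Holonomy = total enclosed curvature = (-85°) + (-35°) = -120°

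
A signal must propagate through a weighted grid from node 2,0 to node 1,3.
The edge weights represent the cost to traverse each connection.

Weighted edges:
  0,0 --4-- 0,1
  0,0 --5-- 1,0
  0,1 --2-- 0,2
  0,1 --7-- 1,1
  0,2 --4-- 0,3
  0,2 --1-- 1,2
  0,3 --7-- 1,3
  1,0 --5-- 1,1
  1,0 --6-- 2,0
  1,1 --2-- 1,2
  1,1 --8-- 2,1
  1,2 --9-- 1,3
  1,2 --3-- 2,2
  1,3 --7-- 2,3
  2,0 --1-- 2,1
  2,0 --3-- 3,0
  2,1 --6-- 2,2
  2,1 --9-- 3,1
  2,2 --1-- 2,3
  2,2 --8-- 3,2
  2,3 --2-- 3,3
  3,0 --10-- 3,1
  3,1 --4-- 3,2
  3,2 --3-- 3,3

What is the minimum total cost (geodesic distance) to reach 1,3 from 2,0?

Shortest path: 2,0 → 2,1 → 2,2 → 2,3 → 1,3, total weight = 15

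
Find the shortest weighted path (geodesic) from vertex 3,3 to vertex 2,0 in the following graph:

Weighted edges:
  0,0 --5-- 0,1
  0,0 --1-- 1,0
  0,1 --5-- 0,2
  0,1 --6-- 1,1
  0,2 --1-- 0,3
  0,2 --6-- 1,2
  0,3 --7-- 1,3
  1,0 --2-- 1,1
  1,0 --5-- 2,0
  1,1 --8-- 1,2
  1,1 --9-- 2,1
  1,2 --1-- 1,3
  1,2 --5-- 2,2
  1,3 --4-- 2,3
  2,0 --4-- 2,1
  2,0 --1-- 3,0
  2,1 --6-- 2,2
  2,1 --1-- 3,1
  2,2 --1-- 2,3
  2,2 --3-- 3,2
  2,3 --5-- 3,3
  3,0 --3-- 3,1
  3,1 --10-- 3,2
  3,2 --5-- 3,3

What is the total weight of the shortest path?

Shortest path: 3,3 → 2,3 → 2,2 → 2,1 → 2,0, total weight = 16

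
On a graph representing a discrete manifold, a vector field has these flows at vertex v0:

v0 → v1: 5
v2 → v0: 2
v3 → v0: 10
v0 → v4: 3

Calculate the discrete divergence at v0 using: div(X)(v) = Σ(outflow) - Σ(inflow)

Divergence = sum of outgoing flows = 5 + (-2) + (-10) + 3 = -4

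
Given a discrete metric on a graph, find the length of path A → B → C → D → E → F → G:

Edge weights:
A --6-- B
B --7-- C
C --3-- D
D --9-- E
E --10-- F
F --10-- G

Arc length = 6 + 7 + 3 + 9 + 10 + 10 = 45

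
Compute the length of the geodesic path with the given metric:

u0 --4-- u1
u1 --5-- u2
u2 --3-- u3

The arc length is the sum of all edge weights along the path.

Arc length = 4 + 5 + 3 = 12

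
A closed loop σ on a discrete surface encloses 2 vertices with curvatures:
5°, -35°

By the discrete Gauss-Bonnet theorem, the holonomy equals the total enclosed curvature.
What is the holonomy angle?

Holonomy = total enclosed curvature = 5° + (-35°) = -30°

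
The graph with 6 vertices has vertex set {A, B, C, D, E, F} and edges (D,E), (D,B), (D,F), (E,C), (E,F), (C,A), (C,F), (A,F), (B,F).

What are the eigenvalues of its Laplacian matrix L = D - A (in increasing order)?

Degrees: deg(A) = 2, deg(B) = 2, deg(C) = 3, deg(D) = 3, deg(E) = 3, deg(F) = 5.
L = D − A with rows/columns ordered (A, B, C, D, E, F):
  [ 2,  0, -1,  0,  0, -1]
  [ 0,  2,  0, -1,  0, -1]
  [-1,  0,  3,  0, -1, -1]
  [ 0, -1,  0,  3, -1, -1]
  [ 0,  0, -1, -1,  3, -1]
  [-1, -1, -1, -1, -1,  5]
Characteristic polynomial: det(λI − L) = λ(λ² − 5λ + 5)(λ² − 7λ + 11)(λ − 6).
Roots: λ = 0; (λ² − 5λ + 5) = 0 ⇒ λ = (5 ± √5)/2 ≈ 1.382, 3.618; (λ² − 7λ + 11) = 0 ⇒ λ = (7 ± √5)/2 ≈ 2.382, 4.618; (λ − 6) = 0 ⇒ λ = 6.
(Check: the roots sum (with multiplicity) to 18, matching trace L = Σdeg = 2·9 = 18.)
Laplacian eigenvalues (increasing order): [0.0, 1.382, 2.382, 3.618, 4.618, 6.0]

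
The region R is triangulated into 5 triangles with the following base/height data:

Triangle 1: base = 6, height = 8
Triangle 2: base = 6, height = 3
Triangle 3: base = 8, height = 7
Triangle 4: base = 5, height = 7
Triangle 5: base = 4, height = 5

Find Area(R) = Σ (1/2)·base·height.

(1/2)×6×8 + (1/2)×6×3 + (1/2)×8×7 + (1/2)×5×7 + (1/2)×4×5 = 88.5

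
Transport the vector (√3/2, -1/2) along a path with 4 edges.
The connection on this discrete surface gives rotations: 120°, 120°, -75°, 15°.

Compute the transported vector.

Total rotation: 120° + 120° + (-75°) + 15° = 180°. Final vector: (-0.8660, 0.5000)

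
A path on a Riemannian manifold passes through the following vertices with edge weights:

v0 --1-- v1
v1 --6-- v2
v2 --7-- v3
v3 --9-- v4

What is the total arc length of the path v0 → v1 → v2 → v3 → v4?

Arc length = 1 + 6 + 7 + 9 = 23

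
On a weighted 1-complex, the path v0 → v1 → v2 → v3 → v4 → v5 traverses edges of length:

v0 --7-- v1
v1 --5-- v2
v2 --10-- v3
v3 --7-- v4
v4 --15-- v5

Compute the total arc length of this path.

Arc length = 7 + 5 + 10 + 7 + 15 = 44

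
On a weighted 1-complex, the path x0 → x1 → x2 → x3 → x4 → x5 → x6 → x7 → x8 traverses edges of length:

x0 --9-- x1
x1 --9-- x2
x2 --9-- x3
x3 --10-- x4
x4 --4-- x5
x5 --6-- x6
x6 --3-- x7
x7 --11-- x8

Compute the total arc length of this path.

Arc length = 9 + 9 + 9 + 10 + 4 + 6 + 3 + 11 = 61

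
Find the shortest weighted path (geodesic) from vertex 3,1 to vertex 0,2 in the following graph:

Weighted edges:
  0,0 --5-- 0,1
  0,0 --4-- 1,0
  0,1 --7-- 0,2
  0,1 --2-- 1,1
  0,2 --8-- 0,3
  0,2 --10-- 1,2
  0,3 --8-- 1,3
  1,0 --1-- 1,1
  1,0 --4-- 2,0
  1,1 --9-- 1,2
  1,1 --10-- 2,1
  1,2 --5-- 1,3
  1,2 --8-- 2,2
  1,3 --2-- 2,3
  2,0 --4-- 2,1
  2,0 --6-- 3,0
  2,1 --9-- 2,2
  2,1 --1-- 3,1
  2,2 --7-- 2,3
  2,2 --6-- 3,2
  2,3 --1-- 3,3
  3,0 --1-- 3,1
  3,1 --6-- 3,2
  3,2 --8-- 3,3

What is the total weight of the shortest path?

Shortest path: 3,1 → 2,1 → 2,0 → 1,0 → 1,1 → 0,1 → 0,2, total weight = 19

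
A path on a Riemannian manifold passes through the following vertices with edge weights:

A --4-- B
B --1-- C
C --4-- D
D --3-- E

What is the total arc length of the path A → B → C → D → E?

Arc length = 4 + 1 + 4 + 3 = 12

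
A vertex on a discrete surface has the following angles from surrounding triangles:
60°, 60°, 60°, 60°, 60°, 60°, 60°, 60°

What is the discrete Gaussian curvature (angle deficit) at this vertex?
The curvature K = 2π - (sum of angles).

Sum of angles = 480°. K = 360° - 480° = -120° = -2π/3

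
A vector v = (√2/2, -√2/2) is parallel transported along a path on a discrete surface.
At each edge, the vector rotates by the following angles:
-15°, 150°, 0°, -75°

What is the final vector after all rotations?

Total rotation: (-15°) + 150° + 0° + (-75°) = 60°. Final vector: (0.9659, 0.2588)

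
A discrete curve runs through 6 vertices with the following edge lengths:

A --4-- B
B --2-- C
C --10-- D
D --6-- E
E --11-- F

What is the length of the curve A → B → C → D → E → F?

Arc length = 4 + 2 + 10 + 6 + 11 = 33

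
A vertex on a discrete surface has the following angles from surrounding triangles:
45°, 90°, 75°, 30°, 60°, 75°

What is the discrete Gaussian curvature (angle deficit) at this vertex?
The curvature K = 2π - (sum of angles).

Sum of angles = 375°. K = 360° - 375° = -15° = -π/12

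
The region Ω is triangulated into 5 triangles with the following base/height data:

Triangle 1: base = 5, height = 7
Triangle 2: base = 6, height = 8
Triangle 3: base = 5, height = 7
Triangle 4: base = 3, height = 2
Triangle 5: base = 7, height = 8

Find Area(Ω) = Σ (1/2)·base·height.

(1/2)×5×7 + (1/2)×6×8 + (1/2)×5×7 + (1/2)×3×2 + (1/2)×7×8 = 90.0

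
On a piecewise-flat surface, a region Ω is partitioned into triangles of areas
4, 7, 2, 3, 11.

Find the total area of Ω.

4 + 7 + 2 + 3 + 11 = 27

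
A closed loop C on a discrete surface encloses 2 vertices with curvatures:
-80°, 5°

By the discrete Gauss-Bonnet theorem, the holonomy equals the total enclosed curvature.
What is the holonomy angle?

Holonomy = total enclosed curvature = (-80°) + 5° = -75°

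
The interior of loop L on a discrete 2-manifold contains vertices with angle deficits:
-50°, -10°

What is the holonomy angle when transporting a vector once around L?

Holonomy = total enclosed curvature = (-50°) + (-10°) = -60°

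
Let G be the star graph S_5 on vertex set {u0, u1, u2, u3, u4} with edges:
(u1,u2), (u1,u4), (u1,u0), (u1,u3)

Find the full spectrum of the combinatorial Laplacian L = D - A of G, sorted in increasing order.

The star S_5 is the complete bipartite graph K_{1,4} (one hub of degree 4, 4 leaves of degree 1). The Laplacian spectrum of K_{p,q} is 0, p (multiplicity q−1), q (multiplicity p−1), p+q. With p = 1, q = 4: 0 once, 1 with multiplicity 3, and 5 once. (Check: trace L = sum of degrees = 8 = 3·1 + 5.)
Laplacian eigenvalues (increasing order): [0.0, 1.0, 1.0, 1.0, 5.0]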